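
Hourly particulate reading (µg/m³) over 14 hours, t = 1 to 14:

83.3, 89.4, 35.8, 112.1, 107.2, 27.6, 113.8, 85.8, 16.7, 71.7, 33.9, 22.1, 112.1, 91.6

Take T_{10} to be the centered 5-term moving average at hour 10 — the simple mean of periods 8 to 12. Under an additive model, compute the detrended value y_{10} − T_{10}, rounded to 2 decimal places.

Trend T_10 = (85.8 + 16.7 + 71.7 + 33.9 + 22.1) / 5 = 230.2/5 = 46.0400
Detrended value: 71.7 − 46.0400 = 25.66

25.66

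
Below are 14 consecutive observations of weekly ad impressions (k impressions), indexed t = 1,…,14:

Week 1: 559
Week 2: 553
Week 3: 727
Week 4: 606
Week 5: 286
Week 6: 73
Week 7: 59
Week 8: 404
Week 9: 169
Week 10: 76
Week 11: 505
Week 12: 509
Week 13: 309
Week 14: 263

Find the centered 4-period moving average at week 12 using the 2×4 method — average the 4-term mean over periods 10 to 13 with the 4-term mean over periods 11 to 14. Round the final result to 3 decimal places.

373.125

Sum over 10–13: 76 + 505 + 509 + 309 = 1399
Sum over 11–14: 505 + 509 + 309 + 263 = 1586
CMA at t=12 = (1399 + 1586) / (2·4) = 2985 / 8 = 373.125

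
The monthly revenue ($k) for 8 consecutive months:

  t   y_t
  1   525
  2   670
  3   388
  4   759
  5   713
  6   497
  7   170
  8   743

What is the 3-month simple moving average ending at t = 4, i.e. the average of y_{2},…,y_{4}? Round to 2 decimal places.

Sum of periods 2–4: 670 + 388 + 759 = 1817
Divide by 3: 1817 / 3 = 605.67

605.67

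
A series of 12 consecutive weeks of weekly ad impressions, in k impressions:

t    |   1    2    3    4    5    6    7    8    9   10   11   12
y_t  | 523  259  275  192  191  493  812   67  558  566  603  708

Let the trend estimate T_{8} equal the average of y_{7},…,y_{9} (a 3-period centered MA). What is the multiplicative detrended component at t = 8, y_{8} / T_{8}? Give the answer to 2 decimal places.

Trend T_8 = (812 + 67 + 558) / 3 = 1437/3 = 479.0000
Ratio to trend: 67 / 479.0000 = 0.14

0.14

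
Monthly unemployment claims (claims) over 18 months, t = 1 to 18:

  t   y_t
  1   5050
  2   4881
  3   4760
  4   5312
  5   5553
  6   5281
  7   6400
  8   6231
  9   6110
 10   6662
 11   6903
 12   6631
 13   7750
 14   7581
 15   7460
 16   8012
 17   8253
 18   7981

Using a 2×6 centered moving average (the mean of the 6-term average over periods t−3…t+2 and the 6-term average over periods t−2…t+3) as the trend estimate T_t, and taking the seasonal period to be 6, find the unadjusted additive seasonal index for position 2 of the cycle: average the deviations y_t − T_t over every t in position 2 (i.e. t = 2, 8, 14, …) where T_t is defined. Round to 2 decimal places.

Season position 2 occurs at t = 8, 14 (where T_t is defined).
t=8: T_8 = 6152.0000; y_8 − T_8 = 6231 − 6152.0000 = 79.0000
t=14: T_14 = 7502.0000; y_14 − T_14 = 7581 − 7502.0000 = 79.0000
Mean deviation: (79.0000 + 79.0000) / 2 = 79.00

79.00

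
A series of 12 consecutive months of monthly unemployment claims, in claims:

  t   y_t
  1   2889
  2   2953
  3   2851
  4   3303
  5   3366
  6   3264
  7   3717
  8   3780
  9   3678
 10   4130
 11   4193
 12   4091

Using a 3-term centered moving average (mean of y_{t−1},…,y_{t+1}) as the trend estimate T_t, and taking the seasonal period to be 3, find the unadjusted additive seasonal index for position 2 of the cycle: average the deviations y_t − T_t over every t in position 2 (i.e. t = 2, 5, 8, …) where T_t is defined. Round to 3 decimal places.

Season position 2 occurs at t = 2, 5, 8, 11 (where T_t is defined).
t=2: T_2 = 2897.66667; y_2 − T_2 = 2953 − 2897.66667 = 55.33333
t=5: T_5 = 3311.00000; y_5 − T_5 = 3366 − 3311.00000 = 55.00000
t=8: T_8 = 3725.00000; y_8 − T_8 = 3780 − 3725.00000 = 55.00000
t=11: T_11 = 4138.00000; y_11 − T_11 = 4193 − 4138.00000 = 55.00000
Mean deviation: (55.33333 + 55.00000 + 55.00000 + 55.00000) / 4 = 55.083

55.083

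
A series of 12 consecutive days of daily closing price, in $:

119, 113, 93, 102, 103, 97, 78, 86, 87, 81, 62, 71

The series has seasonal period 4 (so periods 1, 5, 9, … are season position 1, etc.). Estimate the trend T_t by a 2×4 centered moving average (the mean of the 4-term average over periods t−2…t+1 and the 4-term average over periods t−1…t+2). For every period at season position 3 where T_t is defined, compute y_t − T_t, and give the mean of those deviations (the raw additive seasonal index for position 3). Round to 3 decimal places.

-11.375

Season position 3 occurs at t = 3, 7 (where T_t is defined).
t=3: T_3 = 104.75000; y_3 − T_3 = 93 − 104.75000 = -11.75000
t=7: T_7 = 89.00000; y_7 − T_7 = 78 − 89.00000 = -11.00000
Mean deviation: (-11.75000 + -11.00000) / 2 = -11.375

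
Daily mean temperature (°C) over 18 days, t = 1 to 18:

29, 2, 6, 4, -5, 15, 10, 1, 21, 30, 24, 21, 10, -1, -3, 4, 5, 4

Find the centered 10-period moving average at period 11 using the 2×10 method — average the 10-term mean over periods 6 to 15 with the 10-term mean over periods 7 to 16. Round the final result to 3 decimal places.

Sum over 6–15: 15 + 10 + 1 + 21 + 30 + 24 + 21 + 10 + (-1) + (-3) = 128
Sum over 7–16: 10 + 1 + 21 + 30 + 24 + 21 + 10 + (-1) + (-3) + 4 = 117
CMA at t=11 = (128 + 117) / (2·10) = 245 / 20 = 12.250

12.250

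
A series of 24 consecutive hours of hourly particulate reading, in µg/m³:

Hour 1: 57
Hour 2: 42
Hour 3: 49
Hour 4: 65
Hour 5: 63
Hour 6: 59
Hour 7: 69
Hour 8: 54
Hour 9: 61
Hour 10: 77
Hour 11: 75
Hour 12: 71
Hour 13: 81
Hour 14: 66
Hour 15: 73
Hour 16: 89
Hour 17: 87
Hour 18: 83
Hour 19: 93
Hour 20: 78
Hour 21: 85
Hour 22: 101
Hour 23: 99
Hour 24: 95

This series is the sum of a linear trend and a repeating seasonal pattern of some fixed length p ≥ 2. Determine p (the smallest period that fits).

First differences y_{t+1} − y_t: -15, 7, 16, -2, -4, 10, -15, 7, 16, -2, -4, 10, -15, 7, …
The difference pattern repeats every 6 terms and not for any smaller step, so p = 6.

6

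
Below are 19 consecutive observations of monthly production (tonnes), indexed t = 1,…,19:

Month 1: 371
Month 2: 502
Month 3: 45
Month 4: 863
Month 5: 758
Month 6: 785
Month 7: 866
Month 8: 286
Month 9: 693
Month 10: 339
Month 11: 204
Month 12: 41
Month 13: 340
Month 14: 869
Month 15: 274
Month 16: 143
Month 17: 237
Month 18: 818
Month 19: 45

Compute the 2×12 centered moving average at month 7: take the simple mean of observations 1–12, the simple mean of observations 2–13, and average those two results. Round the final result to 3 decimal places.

Sum over 1–12: 371 + 502 + 45 + 863 + 758 + 785 + 866 + 286 + 693 + 339 + 204 + 41 = 5753
Sum over 2–13: 502 + 45 + 863 + 758 + 785 + 866 + 286 + 693 + 339 + 204 + 41 + 340 = 5722
CMA at t=7 = (5753 + 5722) / (2·12) = 11475 / 24 = 478.125

478.125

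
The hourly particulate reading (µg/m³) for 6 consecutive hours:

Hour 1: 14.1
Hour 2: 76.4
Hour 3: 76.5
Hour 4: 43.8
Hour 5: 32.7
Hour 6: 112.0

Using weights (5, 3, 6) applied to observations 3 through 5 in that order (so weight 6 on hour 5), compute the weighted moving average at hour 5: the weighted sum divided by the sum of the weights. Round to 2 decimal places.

Weighted sum: 5·76.5 + 3·43.8 + 6·32.7 = 382.5 + 131.4 + 196.2 = 710.1
Weight total: 5 + 3 + 6 = 14
WMA = 710.1 / 14 = 50.72

50.72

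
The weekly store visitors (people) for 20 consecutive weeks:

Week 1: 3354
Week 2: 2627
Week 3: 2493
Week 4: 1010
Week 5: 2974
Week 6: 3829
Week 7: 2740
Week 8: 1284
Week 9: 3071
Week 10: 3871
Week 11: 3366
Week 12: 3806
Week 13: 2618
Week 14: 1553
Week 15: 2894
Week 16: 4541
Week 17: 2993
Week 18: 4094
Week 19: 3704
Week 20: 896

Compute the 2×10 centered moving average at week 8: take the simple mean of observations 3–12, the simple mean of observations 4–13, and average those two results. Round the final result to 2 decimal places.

2850.65

Sum over 3–12: 2493 + 1010 + 2974 + 3829 + 2740 + 1284 + 3071 + 3871 + 3366 + 3806 = 28444
Sum over 4–13: 1010 + 2974 + 3829 + 2740 + 1284 + 3071 + 3871 + 3366 + 3806 + 2618 = 28569
CMA at t=8 = (28444 + 28569) / (2·10) = 57013 / 20 = 2850.65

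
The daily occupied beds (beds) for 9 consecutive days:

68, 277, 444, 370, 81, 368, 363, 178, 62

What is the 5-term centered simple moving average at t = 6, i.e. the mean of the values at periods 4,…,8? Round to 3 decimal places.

Sum of periods 4–8: 370 + 81 + 368 + 363 + 178 = 1360
Divide by 5: 1360 / 5 = 272.000

272.000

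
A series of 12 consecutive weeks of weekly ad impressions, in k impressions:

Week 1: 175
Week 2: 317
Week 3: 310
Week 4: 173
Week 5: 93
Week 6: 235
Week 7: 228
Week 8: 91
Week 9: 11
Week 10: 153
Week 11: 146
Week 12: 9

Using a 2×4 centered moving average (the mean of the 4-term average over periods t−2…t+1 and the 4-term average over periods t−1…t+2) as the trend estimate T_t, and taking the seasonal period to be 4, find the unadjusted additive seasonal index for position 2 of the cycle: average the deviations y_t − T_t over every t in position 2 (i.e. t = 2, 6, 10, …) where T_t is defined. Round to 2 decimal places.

63.00

Season position 2 occurs at t = 6, 10 (where T_t is defined).
t=6: T_6 = 172.0000; y_6 − T_6 = 235 − 172.0000 = 63.0000
t=10: T_10 = 90.0000; y_10 − T_10 = 153 − 90.0000 = 63.0000
Mean deviation: (63.0000 + 63.0000) / 2 = 63.00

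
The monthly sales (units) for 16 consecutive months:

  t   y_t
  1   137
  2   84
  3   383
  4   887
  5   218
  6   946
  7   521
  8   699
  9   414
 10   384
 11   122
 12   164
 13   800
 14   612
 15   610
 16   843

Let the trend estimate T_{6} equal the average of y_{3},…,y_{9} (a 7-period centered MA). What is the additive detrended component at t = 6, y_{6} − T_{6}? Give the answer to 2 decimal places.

364.86

Trend T_6 = (383 + 887 + 218 + 946 + 521 + 699 + 414) / 7 = 4068/7 = 581.1429
Detrended value: 946 − 581.1429 = 364.86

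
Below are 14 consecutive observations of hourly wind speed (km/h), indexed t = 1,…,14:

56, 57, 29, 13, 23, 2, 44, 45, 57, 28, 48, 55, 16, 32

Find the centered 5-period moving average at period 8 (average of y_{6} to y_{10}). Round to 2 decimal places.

35.20

Sum of periods 6–10: 2 + 44 + 45 + 57 + 28 = 176
Divide by 5: 176 / 5 = 35.20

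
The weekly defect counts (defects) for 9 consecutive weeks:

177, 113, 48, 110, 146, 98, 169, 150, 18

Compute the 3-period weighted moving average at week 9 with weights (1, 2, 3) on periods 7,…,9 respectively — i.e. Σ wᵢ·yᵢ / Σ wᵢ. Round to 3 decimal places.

Weighted sum: 1·169 + 2·150 + 3·18 = 169 + 300 + 54 = 523
Weight total: 1 + 2 + 3 = 6
WMA = 523 / 6 = 87.167

87.167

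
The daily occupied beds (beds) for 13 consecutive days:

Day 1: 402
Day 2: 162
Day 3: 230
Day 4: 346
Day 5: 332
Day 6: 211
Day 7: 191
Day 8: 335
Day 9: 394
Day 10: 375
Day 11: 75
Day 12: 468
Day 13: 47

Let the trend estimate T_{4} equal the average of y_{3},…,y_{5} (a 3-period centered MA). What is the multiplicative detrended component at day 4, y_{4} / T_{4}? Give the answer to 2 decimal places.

Trend T_4 = (230 + 346 + 332) / 3 = 908/3 = 302.6667
Ratio to trend: 346 / 302.6667 = 1.14

1.14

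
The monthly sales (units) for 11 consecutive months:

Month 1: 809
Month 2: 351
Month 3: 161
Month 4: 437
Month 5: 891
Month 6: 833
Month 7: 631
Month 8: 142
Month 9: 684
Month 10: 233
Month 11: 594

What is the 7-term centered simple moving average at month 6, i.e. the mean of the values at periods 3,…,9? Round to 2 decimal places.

Sum of periods 3–9: 161 + 437 + 891 + 833 + 631 + 142 + 684 = 3779
Divide by 7: 3779 / 7 = 539.86

539.86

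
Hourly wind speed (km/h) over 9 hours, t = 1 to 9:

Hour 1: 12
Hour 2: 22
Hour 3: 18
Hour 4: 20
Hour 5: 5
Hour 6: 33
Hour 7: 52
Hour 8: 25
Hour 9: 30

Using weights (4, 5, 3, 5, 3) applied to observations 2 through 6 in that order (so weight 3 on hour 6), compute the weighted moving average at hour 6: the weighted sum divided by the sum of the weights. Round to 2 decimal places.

Weighted sum: 4·22 + 5·18 + 3·20 + 5·5 + 3·33 = 88 + 90 + 60 + 25 + 99 = 362
Weight total: 4 + 5 + 3 + 5 + 3 = 20
WMA = 362 / 20 = 18.10

18.10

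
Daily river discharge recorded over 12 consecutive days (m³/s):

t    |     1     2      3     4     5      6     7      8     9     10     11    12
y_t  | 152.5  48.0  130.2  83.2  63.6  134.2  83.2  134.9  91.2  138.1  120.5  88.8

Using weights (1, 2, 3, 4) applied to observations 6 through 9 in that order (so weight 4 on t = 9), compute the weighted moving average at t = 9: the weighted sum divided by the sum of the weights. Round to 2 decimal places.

107.01

Weighted sum: 1·134.2 + 2·83.2 + 3·134.9 + 4·91.2 = 134.2 + 166.4 + 404.7 + 364.8 = 1070.1
Weight total: 1 + 2 + 3 + 4 = 10
WMA = 1070.1 / 10 = 107.01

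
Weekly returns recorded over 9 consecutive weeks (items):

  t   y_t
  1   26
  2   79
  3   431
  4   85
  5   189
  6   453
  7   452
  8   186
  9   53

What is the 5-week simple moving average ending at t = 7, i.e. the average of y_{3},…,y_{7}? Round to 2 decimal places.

Sum of periods 3–7: 431 + 85 + 189 + 453 + 452 = 1610
Divide by 5: 1610 / 5 = 322.00

322.00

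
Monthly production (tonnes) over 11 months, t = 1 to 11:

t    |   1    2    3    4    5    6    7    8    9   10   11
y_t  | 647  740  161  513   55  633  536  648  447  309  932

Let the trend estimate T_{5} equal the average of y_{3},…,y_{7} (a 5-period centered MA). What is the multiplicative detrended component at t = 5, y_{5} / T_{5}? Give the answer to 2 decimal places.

Trend T_5 = (161 + 513 + 55 + 633 + 536) / 5 = 1898/5 = 379.6000
Ratio to trend: 55 / 379.6000 = 0.14

0.14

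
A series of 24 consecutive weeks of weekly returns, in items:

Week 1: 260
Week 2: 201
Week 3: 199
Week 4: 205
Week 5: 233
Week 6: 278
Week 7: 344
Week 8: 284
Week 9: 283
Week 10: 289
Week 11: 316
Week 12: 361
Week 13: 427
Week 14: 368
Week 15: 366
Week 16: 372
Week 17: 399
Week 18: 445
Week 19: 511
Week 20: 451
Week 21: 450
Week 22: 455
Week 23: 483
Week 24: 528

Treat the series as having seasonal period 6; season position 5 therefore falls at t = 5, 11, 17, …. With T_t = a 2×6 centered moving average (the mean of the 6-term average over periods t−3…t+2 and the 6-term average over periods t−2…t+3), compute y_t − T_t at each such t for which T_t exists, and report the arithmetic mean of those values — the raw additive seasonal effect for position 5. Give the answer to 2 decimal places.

-17.67

Season position 5 occurs at t = 5, 11, 17 (where T_t is defined).
t=5: T_5 = 250.2500; y_5 − T_5 = 233 − 250.2500 = -17.2500
t=11: T_11 = 333.6667; y_11 − T_11 = 316 − 333.6667 = -17.6667
t=17: T_17 = 417.0833; y_17 − T_17 = 399 − 417.0833 = -18.0833
Mean deviation: (-17.2500 + -17.6667 + -18.0833) / 3 = -17.67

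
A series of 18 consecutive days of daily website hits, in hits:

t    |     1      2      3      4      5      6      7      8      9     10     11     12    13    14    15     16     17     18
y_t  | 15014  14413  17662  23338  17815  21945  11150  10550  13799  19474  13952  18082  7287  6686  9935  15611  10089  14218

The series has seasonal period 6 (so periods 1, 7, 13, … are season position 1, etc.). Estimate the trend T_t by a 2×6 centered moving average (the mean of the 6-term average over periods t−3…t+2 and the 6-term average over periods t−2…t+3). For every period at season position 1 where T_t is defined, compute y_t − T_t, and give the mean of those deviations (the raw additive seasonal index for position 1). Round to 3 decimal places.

Season position 1 occurs at t = 7, 13 (where T_t is defined).
t=7: T_7 = 16110.83333; y_7 − T_7 = 11150 − 16110.83333 = -4960.83333
t=13: T_13 = 12247.41667; y_13 − T_13 = 7287 − 12247.41667 = -4960.41667
Mean deviation: (-4960.83333 + -4960.41667) / 2 = -4960.625

-4960.625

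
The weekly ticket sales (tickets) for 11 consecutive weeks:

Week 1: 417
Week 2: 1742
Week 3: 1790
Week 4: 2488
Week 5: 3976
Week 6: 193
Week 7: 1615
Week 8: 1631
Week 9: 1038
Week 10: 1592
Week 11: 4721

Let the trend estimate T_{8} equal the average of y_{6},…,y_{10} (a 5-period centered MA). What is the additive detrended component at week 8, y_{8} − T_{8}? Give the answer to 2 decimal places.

Trend T_8 = (193 + 1615 + 1631 + 1038 + 1592) / 5 = 6069/5 = 1213.8000
Detrended value: 1631 − 1213.8000 = 417.20

417.20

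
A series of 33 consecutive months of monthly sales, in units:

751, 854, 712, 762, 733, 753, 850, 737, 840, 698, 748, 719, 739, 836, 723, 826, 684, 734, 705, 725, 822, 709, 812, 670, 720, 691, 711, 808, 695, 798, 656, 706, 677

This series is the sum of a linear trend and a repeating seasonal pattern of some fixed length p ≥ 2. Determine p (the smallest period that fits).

7

First differences y_{t+1} − y_t: 103, -142, 50, -29, 20, 97, -113, 103, -142, 50, -29, 20, 97, -113, 103, -142, …
The difference pattern repeats every 7 terms and not for any smaller step, so p = 7.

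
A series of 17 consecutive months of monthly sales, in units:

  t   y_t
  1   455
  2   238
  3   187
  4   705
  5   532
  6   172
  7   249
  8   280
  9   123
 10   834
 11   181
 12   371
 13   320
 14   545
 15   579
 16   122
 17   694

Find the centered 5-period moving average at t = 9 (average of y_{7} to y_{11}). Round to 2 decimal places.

333.40

Sum of periods 7–11: 249 + 280 + 123 + 834 + 181 = 1667
Divide by 5: 1667 / 5 = 333.40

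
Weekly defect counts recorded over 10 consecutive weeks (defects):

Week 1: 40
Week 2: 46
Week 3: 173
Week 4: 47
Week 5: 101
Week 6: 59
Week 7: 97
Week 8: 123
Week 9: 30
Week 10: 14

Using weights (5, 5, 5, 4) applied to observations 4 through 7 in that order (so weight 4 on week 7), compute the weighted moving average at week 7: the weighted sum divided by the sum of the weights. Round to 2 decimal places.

Weighted sum: 5·47 + 5·101 + 5·59 + 4·97 = 235 + 505 + 295 + 388 = 1423
Weight total: 5 + 5 + 5 + 4 = 19
WMA = 1423 / 19 = 74.89

74.89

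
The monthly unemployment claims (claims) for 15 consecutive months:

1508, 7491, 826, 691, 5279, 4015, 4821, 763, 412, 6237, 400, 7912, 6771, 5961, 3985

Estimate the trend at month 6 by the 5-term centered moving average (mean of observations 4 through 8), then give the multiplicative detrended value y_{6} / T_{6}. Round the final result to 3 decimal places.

1.289

Trend T_6 = (691 + 5279 + 4015 + 4821 + 763) / 5 = 15569/5 = 3113.80000
Ratio to trend: 4015 / 3113.80000 = 1.289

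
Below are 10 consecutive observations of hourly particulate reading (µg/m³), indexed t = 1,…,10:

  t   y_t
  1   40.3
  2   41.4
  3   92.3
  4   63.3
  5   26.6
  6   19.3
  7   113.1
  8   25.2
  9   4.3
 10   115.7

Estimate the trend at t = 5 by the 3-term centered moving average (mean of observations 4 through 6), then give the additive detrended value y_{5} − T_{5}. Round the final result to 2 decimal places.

Trend T_5 = (63.3 + 26.6 + 19.3) / 3 = 109.2/3 = 36.4000
Detrended value: 26.6 − 36.4000 = -9.80

-9.80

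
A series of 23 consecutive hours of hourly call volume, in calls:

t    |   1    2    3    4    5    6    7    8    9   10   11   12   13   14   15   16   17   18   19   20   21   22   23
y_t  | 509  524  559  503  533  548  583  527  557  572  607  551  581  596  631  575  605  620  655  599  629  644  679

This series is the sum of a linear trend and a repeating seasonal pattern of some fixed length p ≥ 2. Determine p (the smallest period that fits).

4

First differences y_{t+1} − y_t: 15, 35, -56, 30, 15, 35, -56, 30, 15, 35, …
The difference pattern repeats every 4 terms and not for any smaller step, so p = 4.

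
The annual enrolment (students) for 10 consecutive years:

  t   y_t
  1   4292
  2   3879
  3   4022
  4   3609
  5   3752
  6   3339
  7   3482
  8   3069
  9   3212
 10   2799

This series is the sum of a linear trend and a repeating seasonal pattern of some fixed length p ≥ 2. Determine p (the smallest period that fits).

2

First differences y_{t+1} − y_t: -413, 143, -413, 143, -413, 143, …
The difference pattern repeats every 2 terms and not for any smaller step, so p = 2.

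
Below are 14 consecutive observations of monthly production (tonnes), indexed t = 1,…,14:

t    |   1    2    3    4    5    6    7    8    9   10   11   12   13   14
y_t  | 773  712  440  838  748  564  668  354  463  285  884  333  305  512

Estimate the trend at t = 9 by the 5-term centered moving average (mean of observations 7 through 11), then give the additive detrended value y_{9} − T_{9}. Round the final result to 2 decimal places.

Trend T_9 = (668 + 354 + 463 + 285 + 884) / 5 = 2654/5 = 530.8000
Detrended value: 463 − 530.8000 = -67.80

-67.80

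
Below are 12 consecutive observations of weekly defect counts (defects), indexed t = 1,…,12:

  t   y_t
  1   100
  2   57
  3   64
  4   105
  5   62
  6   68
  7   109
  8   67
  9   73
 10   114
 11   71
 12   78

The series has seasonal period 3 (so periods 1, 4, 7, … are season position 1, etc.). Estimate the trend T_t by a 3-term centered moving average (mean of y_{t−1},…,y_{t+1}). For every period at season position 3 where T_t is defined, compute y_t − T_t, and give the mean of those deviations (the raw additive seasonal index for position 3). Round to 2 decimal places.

-11.56

Season position 3 occurs at t = 3, 6, 9 (where T_t is defined).
t=3: T_3 = 75.3333; y_3 − T_3 = 64 − 75.3333 = -11.3333
t=6: T_6 = 79.6667; y_6 − T_6 = 68 − 79.6667 = -11.6667
t=9: T_9 = 84.6667; y_9 − T_9 = 73 − 84.6667 = -11.6667
Mean deviation: (-11.3333 + -11.6667 + -11.6667) / 3 = -11.56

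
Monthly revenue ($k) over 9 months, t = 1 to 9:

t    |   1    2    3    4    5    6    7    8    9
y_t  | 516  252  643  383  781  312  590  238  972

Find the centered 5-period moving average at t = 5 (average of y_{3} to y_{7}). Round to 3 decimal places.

Sum of periods 3–7: 643 + 383 + 781 + 312 + 590 = 2709
Divide by 5: 2709 / 5 = 541.800

541.800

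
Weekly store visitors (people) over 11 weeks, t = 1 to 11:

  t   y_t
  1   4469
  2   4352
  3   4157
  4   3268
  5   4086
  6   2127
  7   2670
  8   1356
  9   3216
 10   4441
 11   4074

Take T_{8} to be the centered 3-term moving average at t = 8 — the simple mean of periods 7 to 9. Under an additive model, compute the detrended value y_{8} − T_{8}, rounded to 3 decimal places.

-1058.000

Trend T_8 = (2670 + 1356 + 3216) / 3 = 7242/3 = 2414.00000
Detrended value: 1356 − 2414.00000 = -1058.000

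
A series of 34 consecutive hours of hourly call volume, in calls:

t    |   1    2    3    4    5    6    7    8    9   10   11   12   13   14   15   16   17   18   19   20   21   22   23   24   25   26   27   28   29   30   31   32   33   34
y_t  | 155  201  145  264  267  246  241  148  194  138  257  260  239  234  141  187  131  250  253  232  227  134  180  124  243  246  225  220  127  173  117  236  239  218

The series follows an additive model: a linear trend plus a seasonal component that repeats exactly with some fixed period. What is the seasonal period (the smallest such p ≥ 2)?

First differences y_{t+1} − y_t: 46, -56, 119, 3, -21, -5, -93, 46, -56, 119, 3, -21, -5, -93, 46, -56, …
The difference pattern repeats every 7 terms and not for any smaller step, so p = 7.

7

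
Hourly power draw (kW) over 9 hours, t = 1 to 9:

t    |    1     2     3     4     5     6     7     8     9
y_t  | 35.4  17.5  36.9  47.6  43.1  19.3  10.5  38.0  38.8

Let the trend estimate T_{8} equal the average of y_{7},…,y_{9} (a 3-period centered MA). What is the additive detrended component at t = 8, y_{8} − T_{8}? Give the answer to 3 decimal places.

Trend T_8 = (10.5 + 38.0 + 38.8) / 3 = 87.3/3 = 29.10000
Detrended value: 38.0 − 29.10000 = 8.900

8.900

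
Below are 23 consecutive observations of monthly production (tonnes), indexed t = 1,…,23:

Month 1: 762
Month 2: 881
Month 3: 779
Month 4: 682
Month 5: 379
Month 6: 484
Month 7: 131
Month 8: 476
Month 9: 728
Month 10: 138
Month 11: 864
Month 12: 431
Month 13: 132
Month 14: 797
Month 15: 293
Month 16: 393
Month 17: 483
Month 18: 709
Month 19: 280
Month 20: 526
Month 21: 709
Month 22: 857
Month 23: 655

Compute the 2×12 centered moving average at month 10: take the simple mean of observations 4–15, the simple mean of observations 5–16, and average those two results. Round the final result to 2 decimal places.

Sum over 4–15: 682 + 379 + 484 + 131 + 476 + 728 + 138 + 864 + 431 + 132 + 797 + 293 = 5535
Sum over 5–16: 379 + 484 + 131 + 476 + 728 + 138 + 864 + 431 + 132 + 797 + 293 + 393 = 5246
CMA at t=10 = (5535 + 5246) / (2·12) = 10781 / 24 = 449.21

449.21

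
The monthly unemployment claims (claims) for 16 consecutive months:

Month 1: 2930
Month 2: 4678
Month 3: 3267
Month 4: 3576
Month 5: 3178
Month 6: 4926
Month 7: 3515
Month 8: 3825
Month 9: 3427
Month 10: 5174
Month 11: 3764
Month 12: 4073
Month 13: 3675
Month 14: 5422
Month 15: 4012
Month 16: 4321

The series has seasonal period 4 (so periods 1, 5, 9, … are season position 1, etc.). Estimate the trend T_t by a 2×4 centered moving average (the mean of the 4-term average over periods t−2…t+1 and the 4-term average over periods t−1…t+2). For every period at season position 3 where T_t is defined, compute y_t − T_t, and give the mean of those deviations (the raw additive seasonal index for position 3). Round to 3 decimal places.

Season position 3 occurs at t = 3, 7, 11 (where T_t is defined).
t=3: T_3 = 3643.75000; y_3 − T_3 = 3267 − 3643.75000 = -376.75000
t=7: T_7 = 3892.12500; y_7 − T_7 = 3515 − 3892.12500 = -377.12500
t=11: T_11 = 4140.50000; y_11 − T_11 = 3764 − 4140.50000 = -376.50000
Mean deviation: (-376.75000 + -377.12500 + -376.50000) / 3 = -376.792

-376.792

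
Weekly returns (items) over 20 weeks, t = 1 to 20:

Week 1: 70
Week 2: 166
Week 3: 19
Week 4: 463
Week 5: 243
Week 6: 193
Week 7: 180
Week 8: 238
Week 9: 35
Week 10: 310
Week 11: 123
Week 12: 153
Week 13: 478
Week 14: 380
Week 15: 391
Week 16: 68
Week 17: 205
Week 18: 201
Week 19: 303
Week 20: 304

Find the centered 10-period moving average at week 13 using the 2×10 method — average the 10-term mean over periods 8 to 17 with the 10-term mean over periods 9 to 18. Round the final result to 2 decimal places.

236.25

Sum over 8–17: 238 + 35 + 310 + 123 + 153 + 478 + 380 + 391 + 68 + 205 = 2381
Sum over 9–18: 35 + 310 + 123 + 153 + 478 + 380 + 391 + 68 + 205 + 201 = 2344
CMA at t=13 = (2381 + 2344) / (2·10) = 4725 / 20 = 236.25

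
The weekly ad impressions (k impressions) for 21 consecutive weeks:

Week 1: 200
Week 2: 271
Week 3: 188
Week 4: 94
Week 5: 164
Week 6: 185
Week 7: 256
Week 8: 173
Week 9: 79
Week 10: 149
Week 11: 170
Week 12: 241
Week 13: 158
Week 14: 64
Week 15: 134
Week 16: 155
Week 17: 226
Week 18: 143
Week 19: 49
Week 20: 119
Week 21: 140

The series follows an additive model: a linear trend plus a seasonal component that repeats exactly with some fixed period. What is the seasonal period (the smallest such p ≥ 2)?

5

First differences y_{t+1} − y_t: 71, -83, -94, 70, 21, 71, -83, -94, 70, 21, 71, -83, …
The difference pattern repeats every 5 terms and not for any smaller step, so p = 5.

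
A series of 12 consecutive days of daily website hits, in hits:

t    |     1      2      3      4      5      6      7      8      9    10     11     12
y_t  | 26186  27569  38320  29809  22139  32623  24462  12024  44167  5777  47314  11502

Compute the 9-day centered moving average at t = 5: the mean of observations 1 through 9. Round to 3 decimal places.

28588.778

Sum of periods 1–9: 26186 + 27569 + 38320 + 29809 + 22139 + 32623 + 24462 + 12024 + 44167 = 257299
Divide by 9: 257299 / 9 = 28588.778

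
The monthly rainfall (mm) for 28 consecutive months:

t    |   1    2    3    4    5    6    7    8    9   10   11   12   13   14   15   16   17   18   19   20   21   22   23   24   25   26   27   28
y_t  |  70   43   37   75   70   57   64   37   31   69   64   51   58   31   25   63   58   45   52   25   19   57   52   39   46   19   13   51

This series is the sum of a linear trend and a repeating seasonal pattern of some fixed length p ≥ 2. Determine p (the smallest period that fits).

First differences y_{t+1} − y_t: -27, -6, 38, -5, -13, 7, -27, -6, 38, -5, -13, 7, -27, -6, …
The difference pattern repeats every 6 terms and not for any smaller step, so p = 6.

6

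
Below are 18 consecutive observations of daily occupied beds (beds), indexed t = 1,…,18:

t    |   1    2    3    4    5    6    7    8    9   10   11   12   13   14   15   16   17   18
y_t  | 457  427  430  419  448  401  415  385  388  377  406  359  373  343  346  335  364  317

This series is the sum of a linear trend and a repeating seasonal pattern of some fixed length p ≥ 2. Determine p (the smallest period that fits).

6

First differences y_{t+1} − y_t: -30, 3, -11, 29, -47, 14, -30, 3, -11, 29, -47, 14, -30, 3, …
The difference pattern repeats every 6 terms and not for any smaller step, so p = 6.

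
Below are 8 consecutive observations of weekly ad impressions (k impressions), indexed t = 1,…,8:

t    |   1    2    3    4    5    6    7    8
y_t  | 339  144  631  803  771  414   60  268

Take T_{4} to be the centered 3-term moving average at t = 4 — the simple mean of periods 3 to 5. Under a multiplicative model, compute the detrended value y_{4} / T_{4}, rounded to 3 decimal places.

Trend T_4 = (631 + 803 + 771) / 3 = 2205/3 = 735.00000
Ratio to trend: 803 / 735.00000 = 1.093

1.093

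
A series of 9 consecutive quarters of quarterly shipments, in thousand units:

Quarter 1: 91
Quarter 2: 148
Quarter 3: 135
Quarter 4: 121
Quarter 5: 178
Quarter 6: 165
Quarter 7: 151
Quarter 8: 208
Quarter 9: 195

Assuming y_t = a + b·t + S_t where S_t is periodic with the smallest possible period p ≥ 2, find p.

3

First differences y_{t+1} − y_t: 57, -13, -14, 57, -13, -14, 57, -13, …
The difference pattern repeats every 3 terms and not for any smaller step, so p = 3.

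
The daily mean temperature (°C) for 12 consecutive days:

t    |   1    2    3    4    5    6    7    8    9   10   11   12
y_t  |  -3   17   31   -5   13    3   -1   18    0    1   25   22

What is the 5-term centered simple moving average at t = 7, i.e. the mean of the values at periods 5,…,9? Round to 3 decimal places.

6.600

Sum of periods 5–9: 13 + 3 + (-1) + 18 + 0 = 33
Divide by 5: 33 / 5 = 6.600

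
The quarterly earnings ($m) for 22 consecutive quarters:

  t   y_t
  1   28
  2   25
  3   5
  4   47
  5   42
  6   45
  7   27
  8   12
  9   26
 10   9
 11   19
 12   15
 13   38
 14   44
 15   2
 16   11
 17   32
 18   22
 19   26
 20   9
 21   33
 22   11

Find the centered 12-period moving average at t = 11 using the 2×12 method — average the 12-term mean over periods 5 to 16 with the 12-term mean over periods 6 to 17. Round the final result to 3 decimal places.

23.750

Sum over 5–16: 42 + 45 + 27 + 12 + 26 + 9 + 19 + 15 + 38 + 44 + 2 + 11 = 290
Sum over 6–17: 45 + 27 + 12 + 26 + 9 + 19 + 15 + 38 + 44 + 2 + 11 + 32 = 280
CMA at t=11 = (290 + 280) / (2·12) = 570 / 24 = 23.750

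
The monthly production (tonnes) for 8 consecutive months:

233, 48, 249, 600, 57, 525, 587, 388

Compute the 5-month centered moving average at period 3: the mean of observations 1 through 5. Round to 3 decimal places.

Sum of periods 1–5: 233 + 48 + 249 + 600 + 57 = 1187
Divide by 5: 1187 / 5 = 237.400

237.400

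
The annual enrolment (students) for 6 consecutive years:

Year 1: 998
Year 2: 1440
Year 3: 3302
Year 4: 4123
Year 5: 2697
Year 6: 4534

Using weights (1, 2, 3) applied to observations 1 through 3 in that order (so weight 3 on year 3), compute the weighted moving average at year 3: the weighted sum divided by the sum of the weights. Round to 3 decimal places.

Weighted sum: 1·998 + 2·1440 + 3·3302 = 998 + 2880 + 9906 = 13784
Weight total: 1 + 2 + 3 = 6
WMA = 13784 / 6 = 2297.333

2297.333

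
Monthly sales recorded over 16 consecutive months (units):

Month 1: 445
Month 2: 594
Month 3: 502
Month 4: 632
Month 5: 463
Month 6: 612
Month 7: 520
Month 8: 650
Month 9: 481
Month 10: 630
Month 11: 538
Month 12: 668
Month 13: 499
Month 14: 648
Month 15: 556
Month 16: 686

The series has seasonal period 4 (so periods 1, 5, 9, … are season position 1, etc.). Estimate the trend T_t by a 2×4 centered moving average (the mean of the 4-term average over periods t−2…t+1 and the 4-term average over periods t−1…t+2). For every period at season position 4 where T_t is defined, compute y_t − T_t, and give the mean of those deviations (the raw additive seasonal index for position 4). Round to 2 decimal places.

Season position 4 occurs at t = 4, 8, 12 (where T_t is defined).
t=4: T_4 = 550.0000; y_4 − T_4 = 632 − 550.0000 = 82.0000
t=8: T_8 = 568.0000; y_8 − T_8 = 650 − 568.0000 = 82.0000
t=12: T_12 = 586.0000; y_12 − T_12 = 668 − 586.0000 = 82.0000
Mean deviation: (82.0000 + 82.0000 + 82.0000) / 3 = 82.00

82.00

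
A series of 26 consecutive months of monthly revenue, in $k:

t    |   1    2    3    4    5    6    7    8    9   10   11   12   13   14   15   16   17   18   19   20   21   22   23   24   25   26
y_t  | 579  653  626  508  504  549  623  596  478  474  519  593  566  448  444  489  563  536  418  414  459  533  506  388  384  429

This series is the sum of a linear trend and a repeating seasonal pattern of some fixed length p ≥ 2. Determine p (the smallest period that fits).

5

First differences y_{t+1} − y_t: 74, -27, -118, -4, 45, 74, -27, -118, -4, 45, 74, -27, …
The difference pattern repeats every 5 terms and not for any smaller step, so p = 5.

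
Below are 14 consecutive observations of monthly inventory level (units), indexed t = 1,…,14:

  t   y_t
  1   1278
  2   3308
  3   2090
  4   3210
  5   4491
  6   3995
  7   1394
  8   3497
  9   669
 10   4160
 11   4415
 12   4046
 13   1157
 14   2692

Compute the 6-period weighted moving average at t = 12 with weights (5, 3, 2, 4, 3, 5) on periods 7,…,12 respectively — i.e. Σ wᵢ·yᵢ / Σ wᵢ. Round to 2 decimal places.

Weighted sum: 5·1394 + 3·3497 + 2·669 + 4·4160 + 3·4415 + 5·4046 = 6970 + 10491 + 1338 + 16640 + 13245 + 20230 = 68914
Weight total: 5 + 3 + 2 + 4 + 3 + 5 = 22
WMA = 68914 / 22 = 3132.45

3132.45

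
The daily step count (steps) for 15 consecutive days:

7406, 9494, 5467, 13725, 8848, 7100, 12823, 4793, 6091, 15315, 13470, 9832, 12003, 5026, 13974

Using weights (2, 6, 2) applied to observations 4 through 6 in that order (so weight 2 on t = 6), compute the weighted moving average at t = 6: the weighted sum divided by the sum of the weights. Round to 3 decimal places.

Weighted sum: 2·13725 + 6·8848 + 2·7100 = 27450 + 53088 + 14200 = 94738
Weight total: 2 + 6 + 2 = 10
WMA = 94738 / 10 = 9473.800

9473.800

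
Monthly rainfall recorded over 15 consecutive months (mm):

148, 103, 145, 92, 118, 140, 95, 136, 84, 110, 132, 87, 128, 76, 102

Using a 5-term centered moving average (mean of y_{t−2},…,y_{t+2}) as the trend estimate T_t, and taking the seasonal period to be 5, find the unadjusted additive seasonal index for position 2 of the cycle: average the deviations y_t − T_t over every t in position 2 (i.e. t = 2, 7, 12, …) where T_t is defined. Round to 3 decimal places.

-19.600

Season position 2 occurs at t = 7, 12 (where T_t is defined).
t=7: T_7 = 114.60000; y_7 − T_7 = 95 − 114.60000 = -19.60000
t=12: T_12 = 106.60000; y_12 − T_12 = 87 − 106.60000 = -19.60000
Mean deviation: (-19.60000 + -19.60000) / 2 = -19.600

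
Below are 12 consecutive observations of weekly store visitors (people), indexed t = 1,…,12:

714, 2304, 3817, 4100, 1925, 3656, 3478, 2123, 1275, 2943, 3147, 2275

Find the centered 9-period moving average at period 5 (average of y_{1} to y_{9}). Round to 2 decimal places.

2599.11

Sum of periods 1–9: 714 + 2304 + 3817 + 4100 + 1925 + 3656 + 3478 + 2123 + 1275 = 23392
Divide by 9: 23392 / 9 = 2599.11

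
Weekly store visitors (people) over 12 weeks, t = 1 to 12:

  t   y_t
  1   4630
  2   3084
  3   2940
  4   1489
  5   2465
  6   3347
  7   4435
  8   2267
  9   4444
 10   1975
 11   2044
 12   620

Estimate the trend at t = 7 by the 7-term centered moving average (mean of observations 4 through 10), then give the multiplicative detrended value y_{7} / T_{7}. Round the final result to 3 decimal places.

1.520

Trend T_7 = (1489 + 2465 + 3347 + 4435 + 2267 + 4444 + 1975) / 7 = 20422/7 = 2917.42857
Ratio to trend: 4435 / 2917.42857 = 1.520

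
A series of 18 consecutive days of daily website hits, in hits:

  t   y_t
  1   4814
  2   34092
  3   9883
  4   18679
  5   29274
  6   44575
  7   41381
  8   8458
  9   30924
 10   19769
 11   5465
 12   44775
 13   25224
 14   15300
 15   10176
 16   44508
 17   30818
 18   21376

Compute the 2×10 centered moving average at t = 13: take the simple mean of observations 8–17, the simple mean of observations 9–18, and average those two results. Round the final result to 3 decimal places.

24187.600

Sum over 8–17: 8458 + 30924 + 19769 + 5465 + 44775 + 25224 + 15300 + 10176 + 44508 + 30818 = 235417
Sum over 9–18: 30924 + 19769 + 5465 + 44775 + 25224 + 15300 + 10176 + 44508 + 30818 + 21376 = 248335
CMA at t=13 = (235417 + 248335) / (2·10) = 483752 / 20 = 24187.600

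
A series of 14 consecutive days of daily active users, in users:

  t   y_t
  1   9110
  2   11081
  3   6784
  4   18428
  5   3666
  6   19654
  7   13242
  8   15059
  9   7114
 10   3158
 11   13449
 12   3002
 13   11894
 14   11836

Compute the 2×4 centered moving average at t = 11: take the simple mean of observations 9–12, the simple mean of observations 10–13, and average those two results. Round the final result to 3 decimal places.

7278.250

Sum over 9–12: 7114 + 3158 + 13449 + 3002 = 26723
Sum over 10–13: 3158 + 13449 + 3002 + 11894 = 31503
CMA at t=11 = (26723 + 31503) / (2·4) = 58226 / 8 = 7278.250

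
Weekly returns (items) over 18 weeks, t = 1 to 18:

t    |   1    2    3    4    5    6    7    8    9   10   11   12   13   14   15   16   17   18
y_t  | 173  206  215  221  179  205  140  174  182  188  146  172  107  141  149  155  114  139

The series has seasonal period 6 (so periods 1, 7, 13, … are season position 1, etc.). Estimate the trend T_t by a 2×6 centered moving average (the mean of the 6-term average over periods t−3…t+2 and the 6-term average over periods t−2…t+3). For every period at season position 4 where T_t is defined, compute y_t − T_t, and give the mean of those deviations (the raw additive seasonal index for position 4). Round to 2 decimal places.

23.83

Season position 4 occurs at t = 4, 10 (where T_t is defined).
t=4: T_4 = 197.0833; y_4 − T_4 = 221 − 197.0833 = 23.9167
t=10: T_10 = 164.2500; y_10 − T_10 = 188 − 164.2500 = 23.7500
Mean deviation: (23.9167 + 23.7500) / 2 = 23.83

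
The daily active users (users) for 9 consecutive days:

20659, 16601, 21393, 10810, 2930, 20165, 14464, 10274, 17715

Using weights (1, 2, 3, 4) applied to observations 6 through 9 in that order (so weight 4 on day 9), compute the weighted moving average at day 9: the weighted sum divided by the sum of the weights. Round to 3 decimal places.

15077.500

Weighted sum: 1·20165 + 2·14464 + 3·10274 + 4·17715 = 20165 + 28928 + 30822 + 70860 = 150775
Weight total: 1 + 2 + 3 + 4 = 10
WMA = 150775 / 10 = 15077.500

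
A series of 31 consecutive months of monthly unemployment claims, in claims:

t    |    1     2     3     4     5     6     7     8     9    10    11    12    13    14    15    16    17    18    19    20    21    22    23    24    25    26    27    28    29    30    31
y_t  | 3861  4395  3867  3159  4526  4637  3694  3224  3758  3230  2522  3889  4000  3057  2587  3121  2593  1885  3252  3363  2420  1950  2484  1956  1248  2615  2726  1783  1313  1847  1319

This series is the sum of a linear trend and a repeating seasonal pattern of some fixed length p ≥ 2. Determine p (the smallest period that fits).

7

First differences y_{t+1} − y_t: 534, -528, -708, 1367, 111, -943, -470, 534, -528, -708, 1367, 111, -943, -470, 534, -528, …
The difference pattern repeats every 7 terms and not for any smaller step, so p = 7.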